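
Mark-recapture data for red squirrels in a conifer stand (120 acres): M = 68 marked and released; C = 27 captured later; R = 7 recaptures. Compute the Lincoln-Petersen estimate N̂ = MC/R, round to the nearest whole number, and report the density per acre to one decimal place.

density ≈ 2.2 red squirrels per acre

N̂ = 68·27/7 = 1836/7 ≈ 262.3 → 262
Density = N̂ / area = 262 / 120 ≈ 2.18 → 2.2 per acre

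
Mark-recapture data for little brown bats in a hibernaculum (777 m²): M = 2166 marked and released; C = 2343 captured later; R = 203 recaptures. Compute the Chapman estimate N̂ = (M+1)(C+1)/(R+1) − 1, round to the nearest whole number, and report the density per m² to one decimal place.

density ≈ 32.0 little brown bats per m²

N̂ = 2167·2344/204 − 1 = 5079448/204 − 1 ≈ 24898.3 → 24898
Density = N̂ / area = 24898 / 777 ≈ 32.04 → 32.0 per m²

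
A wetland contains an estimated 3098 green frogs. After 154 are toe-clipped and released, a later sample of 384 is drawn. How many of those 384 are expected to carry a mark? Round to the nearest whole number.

Expected recaptures E[R] = M·C / N.
E[R] = 154 × 384 / 3098 = 59136 / 3098 ≈ 19.1 → 19

expected recaptures ≈ 19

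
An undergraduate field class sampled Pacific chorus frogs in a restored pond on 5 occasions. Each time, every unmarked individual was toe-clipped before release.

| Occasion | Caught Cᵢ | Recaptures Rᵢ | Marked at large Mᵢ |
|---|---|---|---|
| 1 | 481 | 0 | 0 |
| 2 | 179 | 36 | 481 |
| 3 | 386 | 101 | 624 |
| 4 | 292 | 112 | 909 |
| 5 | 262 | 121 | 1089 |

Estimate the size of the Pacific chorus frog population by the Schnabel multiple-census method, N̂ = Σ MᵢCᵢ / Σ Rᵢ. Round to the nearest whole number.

N ≈ 2372

Σ MᵢCᵢ = 0·481 + 481·179 + 624·386 + 909·292 + 1089·262 = 0 + 86099 + 240864 + 265428 + 285318 = 877709
Σ Rᵢ = 0 + 36 + 101 + 112 + 121 = 370
N̂ = 877709 / 370 ≈ 2372.2 → 2372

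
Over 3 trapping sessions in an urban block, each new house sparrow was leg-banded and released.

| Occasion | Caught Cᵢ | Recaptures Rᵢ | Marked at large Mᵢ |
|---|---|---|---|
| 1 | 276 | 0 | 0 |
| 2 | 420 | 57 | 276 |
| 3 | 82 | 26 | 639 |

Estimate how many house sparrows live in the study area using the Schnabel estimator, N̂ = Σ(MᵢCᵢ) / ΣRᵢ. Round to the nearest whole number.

N ≈ 2028

Σ MᵢCᵢ = 0·276 + 276·420 + 639·82 = 0 + 115920 + 52398 = 168318
Σ Rᵢ = 0 + 57 + 26 = 83
N̂ = 168318 / 83 ≈ 2027.9 → 2028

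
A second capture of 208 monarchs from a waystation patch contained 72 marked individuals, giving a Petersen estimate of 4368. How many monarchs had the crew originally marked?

From N = M·C/R: M = N·R / C = 4368·72 / 208 = 314496 / 208 = 1512.

M = 1512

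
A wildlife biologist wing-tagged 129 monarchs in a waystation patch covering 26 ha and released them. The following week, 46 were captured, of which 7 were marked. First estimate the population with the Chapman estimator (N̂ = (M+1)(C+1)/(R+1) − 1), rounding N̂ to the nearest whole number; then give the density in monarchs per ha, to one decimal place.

density ≈ 29.3 monarchs per ha

N̂ = 130·47/8 − 1 = 6110/8 − 1 ≈ 762.8 → 763
Density = N̂ / area = 763 / 26 ≈ 29.346 → 29.3 per ha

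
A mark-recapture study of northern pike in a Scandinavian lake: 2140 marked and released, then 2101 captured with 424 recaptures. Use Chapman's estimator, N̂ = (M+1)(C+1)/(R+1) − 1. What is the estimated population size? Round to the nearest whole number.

N ≈ 10,588

N̂ = (2140+1)(2101+1)/(424+1) − 1 = 2141·2102/425 − 1
= 4500382/425 − 1 ≈ 10589.1 − 1 ≈ 10588.1 → 10588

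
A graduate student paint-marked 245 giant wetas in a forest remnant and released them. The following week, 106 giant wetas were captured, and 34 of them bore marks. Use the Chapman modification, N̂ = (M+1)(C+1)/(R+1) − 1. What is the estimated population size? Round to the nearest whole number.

N ≈ 751

N̂ = (245+1)(106+1)/(34+1) − 1 = 246·107/35 − 1
= 26322/35 − 1 ≈ 752.1 − 1 ≈ 751.1 → 751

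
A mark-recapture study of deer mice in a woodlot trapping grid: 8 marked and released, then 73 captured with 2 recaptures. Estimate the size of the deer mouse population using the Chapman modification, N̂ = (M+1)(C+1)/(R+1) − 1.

N = 221

N̂ = (8+1)(73+1)/(2+1) − 1 = 9·74/3 − 1
= 666/3 − 1 = 222 − 1 = 221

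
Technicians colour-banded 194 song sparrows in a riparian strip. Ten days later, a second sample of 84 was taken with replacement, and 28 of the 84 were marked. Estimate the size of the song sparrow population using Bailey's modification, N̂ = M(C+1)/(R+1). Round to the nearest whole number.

N̂ = 194·(84+1)/(28+1) = 194·85/29 = 16490/29 ≈ 568.6 → 569

N ≈ 569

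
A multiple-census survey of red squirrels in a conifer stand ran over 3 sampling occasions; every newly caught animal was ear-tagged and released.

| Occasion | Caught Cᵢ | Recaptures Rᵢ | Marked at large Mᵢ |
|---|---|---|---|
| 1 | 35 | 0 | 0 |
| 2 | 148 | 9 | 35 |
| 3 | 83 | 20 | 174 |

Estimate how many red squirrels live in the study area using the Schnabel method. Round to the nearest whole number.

Σ MᵢCᵢ = 0·35 + 35·148 + 174·83 = 0 + 5180 + 14442 = 19622
Σ Rᵢ = 0 + 9 + 20 = 29
N̂ = 19622 / 29 ≈ 676.6 → 677

N ≈ 677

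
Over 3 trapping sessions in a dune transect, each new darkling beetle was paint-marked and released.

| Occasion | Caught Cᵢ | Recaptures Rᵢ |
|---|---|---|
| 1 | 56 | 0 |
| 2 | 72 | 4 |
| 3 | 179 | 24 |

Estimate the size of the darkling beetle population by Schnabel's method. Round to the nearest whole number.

Marked at large before each occasion: Mᵢ = Σⱼ<ᵢ (Cⱼ − Rⱼ) → M1=0, M2=56, M3=124
Σ MᵢCᵢ = 0·56 + 56·72 + 124·179 = 0 + 4032 + 22196 = 26228
Σ Rᵢ = 0 + 4 + 24 = 28
N̂ = 26228 / 28 ≈ 936.7 → 937

N ≈ 937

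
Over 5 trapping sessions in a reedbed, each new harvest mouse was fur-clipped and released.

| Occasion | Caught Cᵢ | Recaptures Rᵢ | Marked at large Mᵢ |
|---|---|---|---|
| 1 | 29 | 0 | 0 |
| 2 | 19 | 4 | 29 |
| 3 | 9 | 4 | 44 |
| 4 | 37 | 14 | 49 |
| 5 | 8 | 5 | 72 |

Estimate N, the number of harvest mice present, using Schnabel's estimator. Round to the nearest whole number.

Σ MᵢCᵢ = 0·29 + 29·19 + 44·9 + 49·37 + 72·8 = 0 + 551 + 396 + 1813 + 576 = 3336
Σ Rᵢ = 0 + 4 + 4 + 14 + 5 = 27
N̂ = 3336 / 27 ≈ 123.6 → 124

N ≈ 124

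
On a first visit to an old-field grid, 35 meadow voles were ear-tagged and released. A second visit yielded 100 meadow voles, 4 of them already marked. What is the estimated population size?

Lincoln-Petersen assumes M/N = R/C, so N = M·C / R.
N = (35 × 100) / 4 = 3500 / 4 = 875

N = 875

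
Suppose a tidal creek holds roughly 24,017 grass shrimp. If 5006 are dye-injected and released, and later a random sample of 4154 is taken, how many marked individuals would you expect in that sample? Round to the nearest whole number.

The marked fraction of the population is 5006/24017, so in a sample of 4154 expect C·(M/N) marked.
E[R] = 5006 × 4154 / 24017 = 20794924 / 24017 ≈ 865.8 → 866

expected recaptures ≈ 866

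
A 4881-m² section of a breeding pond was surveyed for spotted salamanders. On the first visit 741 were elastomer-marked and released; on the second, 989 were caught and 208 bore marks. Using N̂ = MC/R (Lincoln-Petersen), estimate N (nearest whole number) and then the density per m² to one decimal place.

N̂ = 741·989/208 = 732849/208 ≈ 3523.3 → 3523
Density = N̂ / area = 3523 / 4881 ≈ 0.72 → 0.7 per m²

density ≈ 0.7 spotted salamanders per m²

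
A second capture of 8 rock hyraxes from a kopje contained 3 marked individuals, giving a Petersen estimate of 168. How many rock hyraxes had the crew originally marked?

M = 63

From N = M·C/R: M = N·R / C = 168·3 / 8 = 504 / 8 = 63.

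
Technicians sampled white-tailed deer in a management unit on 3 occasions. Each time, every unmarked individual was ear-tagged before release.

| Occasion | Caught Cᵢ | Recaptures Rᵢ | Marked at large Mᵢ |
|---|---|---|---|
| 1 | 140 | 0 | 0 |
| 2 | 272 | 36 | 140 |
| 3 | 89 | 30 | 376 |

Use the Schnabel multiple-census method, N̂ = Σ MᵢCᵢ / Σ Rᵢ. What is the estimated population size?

N = 1084

Σ MᵢCᵢ = 0·140 + 140·272 + 376·89 = 0 + 38080 + 33464 = 71544
Σ Rᵢ = 0 + 36 + 30 = 66
N̂ = 71544 / 66 = 1084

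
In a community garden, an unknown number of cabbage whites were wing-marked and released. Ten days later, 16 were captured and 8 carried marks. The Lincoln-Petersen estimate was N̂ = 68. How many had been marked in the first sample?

M = 34

From N = M·C/R: M = N·R / C = 68·8 / 16 = 544 / 16 = 34.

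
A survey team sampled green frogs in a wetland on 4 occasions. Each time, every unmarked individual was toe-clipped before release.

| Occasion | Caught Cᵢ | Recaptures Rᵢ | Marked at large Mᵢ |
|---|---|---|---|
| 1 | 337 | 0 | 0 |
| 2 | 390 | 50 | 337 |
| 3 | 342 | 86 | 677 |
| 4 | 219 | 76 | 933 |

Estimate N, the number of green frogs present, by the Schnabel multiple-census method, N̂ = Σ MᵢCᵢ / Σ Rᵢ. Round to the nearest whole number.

Σ MᵢCᵢ = 0·337 + 337·390 + 677·342 + 933·219 = 0 + 131430 + 231534 + 204327 = 567291
Σ Rᵢ = 0 + 50 + 86 + 76 = 212
N̂ = 567291 / 212 ≈ 2675.9 → 2676

N ≈ 2676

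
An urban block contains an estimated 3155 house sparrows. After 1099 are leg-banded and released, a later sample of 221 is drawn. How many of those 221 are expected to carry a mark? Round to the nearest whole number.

expected recaptures ≈ 77

The marked fraction of the population is 1099/3155, so in a sample of 221 expect C·(M/N) marked.
E[R] = 1099 × 221 / 3155 = 242879 / 3155 ≈ 77.0 → 77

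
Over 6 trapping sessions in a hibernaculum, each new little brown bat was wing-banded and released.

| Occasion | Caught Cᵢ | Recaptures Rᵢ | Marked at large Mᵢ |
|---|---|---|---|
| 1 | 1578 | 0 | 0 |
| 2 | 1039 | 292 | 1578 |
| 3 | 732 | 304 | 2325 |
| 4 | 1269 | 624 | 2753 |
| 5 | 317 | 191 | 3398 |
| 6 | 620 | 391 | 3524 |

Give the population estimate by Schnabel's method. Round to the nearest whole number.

Σ MᵢCᵢ = 0·1578 + 1578·1039 + 2325·732 + 2753·1269 + 3398·317 + 3524·620 = 0 + 1639542 + 1701900 + 3493557 + 1077166 + 2184880 = 10097045
Σ Rᵢ = 0 + 292 + 304 + 624 + 191 + 391 = 1802
N̂ = 10097045 / 1802 ≈ 5603.2 → 5603

N ≈ 5603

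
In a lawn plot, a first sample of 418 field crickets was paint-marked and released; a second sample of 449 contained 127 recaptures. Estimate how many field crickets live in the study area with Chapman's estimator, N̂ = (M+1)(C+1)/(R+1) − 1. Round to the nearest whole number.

N ≈ 1472

N̂ = (418+1)(449+1)/(127+1) − 1 = 419·450/128 − 1
= 188550/128 − 1 ≈ 1473.0 − 1 ≈ 1472.0 → 1472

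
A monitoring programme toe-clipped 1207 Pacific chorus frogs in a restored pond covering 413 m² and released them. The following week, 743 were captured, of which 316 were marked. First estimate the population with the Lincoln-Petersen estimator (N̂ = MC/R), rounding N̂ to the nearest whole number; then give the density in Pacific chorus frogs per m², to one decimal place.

density ≈ 6.9 Pacific chorus frogs per m²

N̂ = 1207·743/316 = 896801/316 ≈ 2838.0 → 2838
Density = N̂ / area = 2838 / 413 ≈ 6.87 → 6.9 per m²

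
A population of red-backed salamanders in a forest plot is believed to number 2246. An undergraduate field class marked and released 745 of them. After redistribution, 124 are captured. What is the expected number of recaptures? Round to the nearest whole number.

expected recaptures ≈ 41

The marked fraction of the population is 745/2246, so in a sample of 124 expect C·(M/N) marked.
E[R] = 745 × 124 / 2246 = 92380 / 2246 ≈ 41.1 → 41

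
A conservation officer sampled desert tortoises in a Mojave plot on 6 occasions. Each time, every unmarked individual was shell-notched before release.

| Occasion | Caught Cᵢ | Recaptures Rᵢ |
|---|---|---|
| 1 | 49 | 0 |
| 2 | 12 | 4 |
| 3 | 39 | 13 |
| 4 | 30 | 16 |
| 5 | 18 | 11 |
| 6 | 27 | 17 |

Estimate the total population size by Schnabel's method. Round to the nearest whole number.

N ≈ 162

Marked at large before each occasion: Mᵢ = Σⱼ<ᵢ (Cⱼ − Rⱼ) → M1=0, M2=49, M3=57, M4=83, M5=97, M6=104
Σ MᵢCᵢ = 0·49 + 49·12 + 57·39 + 83·30 + 97·18 + 104·27 = 0 + 588 + 2223 + 2490 + 1746 + 2808 = 9855
Σ Rᵢ = 0 + 4 + 13 + 16 + 11 + 17 = 61
N̂ = 9855 / 61 ≈ 161.6 → 162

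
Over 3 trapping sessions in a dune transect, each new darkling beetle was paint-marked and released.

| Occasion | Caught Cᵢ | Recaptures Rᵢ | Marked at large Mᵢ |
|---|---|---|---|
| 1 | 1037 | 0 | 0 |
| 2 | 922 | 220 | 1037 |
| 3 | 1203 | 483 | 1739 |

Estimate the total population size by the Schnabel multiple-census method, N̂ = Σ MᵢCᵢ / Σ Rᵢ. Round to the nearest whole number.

Σ MᵢCᵢ = 0·1037 + 1037·922 + 1739·1203 = 0 + 956114 + 2092017 = 3048131
Σ Rᵢ = 0 + 220 + 483 = 703
N̂ = 3048131 / 703 ≈ 4335.9 → 4336

N ≈ 4336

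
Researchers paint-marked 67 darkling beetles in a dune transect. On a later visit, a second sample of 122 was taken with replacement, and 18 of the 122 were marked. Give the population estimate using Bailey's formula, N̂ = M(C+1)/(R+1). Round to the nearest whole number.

N ≈ 434

N̂ = 67·(122+1)/(18+1) = 67·123/19 = 8241/19 ≈ 433.7 → 434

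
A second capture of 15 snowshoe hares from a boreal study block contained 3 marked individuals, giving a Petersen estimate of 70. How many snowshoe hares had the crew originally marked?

From N = M·C/R: M = N·R / C = 70·3 / 15 = 210 / 15 = 14.

M = 14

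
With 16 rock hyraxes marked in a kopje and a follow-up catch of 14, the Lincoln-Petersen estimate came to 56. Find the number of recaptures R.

R = 4

From N = M·C/R: R = M·C / N = 16·14 / 56 = 224 / 56 = 4.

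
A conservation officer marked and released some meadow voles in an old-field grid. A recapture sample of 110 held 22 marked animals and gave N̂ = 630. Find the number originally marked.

From N = M·C/R: M = N·R / C = 630·22 / 110 = 13860 / 110 = 126.

M = 126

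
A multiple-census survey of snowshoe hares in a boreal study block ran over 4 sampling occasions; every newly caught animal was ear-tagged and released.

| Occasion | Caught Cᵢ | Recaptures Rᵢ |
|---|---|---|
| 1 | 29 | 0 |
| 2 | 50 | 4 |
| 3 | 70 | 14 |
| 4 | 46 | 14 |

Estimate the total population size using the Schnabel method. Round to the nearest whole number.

N ≈ 398

Marked at large before each occasion: Mᵢ = Σⱼ<ᵢ (Cⱼ − Rⱼ) → M1=0, M2=29, M3=75, M4=131
Σ MᵢCᵢ = 0·29 + 29·50 + 75·70 + 131·46 = 0 + 1450 + 5250 + 6026 = 12726
Σ Rᵢ = 0 + 4 + 14 + 14 = 32
N̂ = 12726 / 32 ≈ 397.7 → 398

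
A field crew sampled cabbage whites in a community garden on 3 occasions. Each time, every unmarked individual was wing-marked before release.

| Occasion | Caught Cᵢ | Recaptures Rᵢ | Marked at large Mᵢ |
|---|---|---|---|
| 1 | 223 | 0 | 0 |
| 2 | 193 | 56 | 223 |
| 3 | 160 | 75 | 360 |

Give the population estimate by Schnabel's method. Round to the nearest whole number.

N ≈ 768

Σ MᵢCᵢ = 0·223 + 223·193 + 360·160 = 0 + 43039 + 57600 = 100639
Σ Rᵢ = 0 + 56 + 75 = 131
N̂ = 100639 / 131 ≈ 768.2 → 768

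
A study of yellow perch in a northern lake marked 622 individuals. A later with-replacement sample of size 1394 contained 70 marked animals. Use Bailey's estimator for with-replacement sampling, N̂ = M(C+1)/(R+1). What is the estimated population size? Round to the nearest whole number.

N ≈ 12,221

N̂ = 622·(1394+1)/(70+1) = 622·1395/71 = 867690/71 ≈ 12221.0 → 12221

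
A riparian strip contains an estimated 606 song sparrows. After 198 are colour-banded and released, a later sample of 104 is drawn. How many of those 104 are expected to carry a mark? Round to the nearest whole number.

expected recaptures ≈ 34

The marked fraction of the population is 198/606, so in a sample of 104 expect C·(M/N) marked.
E[R] = 198 × 104 / 606 = 20592 / 606 ≈ 34.0 → 34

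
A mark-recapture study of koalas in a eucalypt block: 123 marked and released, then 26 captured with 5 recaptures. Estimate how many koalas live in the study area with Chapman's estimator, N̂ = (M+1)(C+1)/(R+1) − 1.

N = 557

N̂ = (123+1)(26+1)/(5+1) − 1 = 124·27/6 − 1
= 3348/6 − 1 = 558 − 1 = 557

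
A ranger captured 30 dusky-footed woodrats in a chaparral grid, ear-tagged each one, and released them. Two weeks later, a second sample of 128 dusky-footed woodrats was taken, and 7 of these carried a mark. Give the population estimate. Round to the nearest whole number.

N ≈ 549

If marked individuals mix randomly, R/C ≈ M/N, giving N ≈ M·C/R.
N = (30 × 128) / 7 = 3840 / 7 ≈ 548.6 → 549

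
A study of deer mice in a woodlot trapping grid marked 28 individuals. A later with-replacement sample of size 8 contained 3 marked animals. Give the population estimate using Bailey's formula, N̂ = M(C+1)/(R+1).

N = 63

N̂ = 28·(8+1)/(3+1) = 28·9/4 = 252/4 = 63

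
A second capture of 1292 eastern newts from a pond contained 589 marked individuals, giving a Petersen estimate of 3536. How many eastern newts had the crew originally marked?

From N = M·C/R: M = N·R / C = 3536·589 / 1292 = 2082704 / 1292 = 1612.

M = 1612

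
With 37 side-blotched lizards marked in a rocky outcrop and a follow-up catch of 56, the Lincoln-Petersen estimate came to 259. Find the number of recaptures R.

From N = M·C/R: R = M·C / N = 37·56 / 259 = 2072 / 259 = 8.

R = 8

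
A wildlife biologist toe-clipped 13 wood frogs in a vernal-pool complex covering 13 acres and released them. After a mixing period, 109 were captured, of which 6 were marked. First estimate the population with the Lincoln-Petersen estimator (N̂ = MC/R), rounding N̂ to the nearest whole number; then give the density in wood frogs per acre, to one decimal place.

density ≈ 18.2 wood frogs per acre

N̂ = 13·109/6 = 1417/6 ≈ 236.2 → 236
Density = N̂ / area = 236 / 13 ≈ 18.15 → 18.2 per acre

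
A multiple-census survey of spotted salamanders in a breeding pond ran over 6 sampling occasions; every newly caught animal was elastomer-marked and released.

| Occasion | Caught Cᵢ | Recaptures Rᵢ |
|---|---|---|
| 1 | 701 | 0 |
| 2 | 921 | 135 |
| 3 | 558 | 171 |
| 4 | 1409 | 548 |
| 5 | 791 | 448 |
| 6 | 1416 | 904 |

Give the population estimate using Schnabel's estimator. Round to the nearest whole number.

Marked at large before each occasion: Mᵢ = Σⱼ<ᵢ (Cⱼ − Rⱼ) → M1=0, M2=701, M3=1487, M4=1874, M5=2735, M6=3078
Σ MᵢCᵢ = 0·701 + 701·921 + 1487·558 + 1874·1409 + 2735·791 + 3078·1416 = 0 + 645621 + 829746 + 2640466 + 2163385 + 4358448 = 10637666
Σ Rᵢ = 0 + 135 + 171 + 548 + 448 + 904 = 2206
N̂ = 10637666 / 2206 ≈ 4822.2 → 4822

N ≈ 4822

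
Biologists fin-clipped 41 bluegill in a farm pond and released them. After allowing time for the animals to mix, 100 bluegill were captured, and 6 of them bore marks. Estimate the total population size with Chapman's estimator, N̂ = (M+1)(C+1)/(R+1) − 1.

N = 605

N̂ = (41+1)(100+1)/(6+1) − 1 = 42·101/7 − 1
= 4242/7 − 1 = 606 − 1 = 605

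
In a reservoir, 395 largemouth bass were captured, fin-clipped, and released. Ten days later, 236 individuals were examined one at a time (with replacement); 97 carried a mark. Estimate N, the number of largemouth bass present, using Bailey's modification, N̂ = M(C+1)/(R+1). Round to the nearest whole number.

N ≈ 955

N̂ = 395·(236+1)/(97+1) = 395·237/98 = 93615/98 ≈ 955.3 → 955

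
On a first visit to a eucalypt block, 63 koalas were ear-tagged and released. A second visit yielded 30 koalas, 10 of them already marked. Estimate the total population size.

N = 189

If marked individuals mix randomly, R/C ≈ M/N, giving N ≈ M·C/R.
N = (63 × 30) / 10 = 1890 / 10 = 189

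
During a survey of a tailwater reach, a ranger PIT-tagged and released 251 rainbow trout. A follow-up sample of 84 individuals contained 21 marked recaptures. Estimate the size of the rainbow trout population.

Lincoln-Petersen assumes M/N = R/C, so N = M·C / R.
N = (251 × 84) / 21 = 21084 / 21 = 1004

N = 1004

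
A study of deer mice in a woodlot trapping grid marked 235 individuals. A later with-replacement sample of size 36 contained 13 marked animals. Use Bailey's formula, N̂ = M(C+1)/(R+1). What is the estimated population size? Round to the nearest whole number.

N̂ = 235·(36+1)/(13+1) = 235·37/14 = 8695/14 ≈ 621.1 → 621

N ≈ 621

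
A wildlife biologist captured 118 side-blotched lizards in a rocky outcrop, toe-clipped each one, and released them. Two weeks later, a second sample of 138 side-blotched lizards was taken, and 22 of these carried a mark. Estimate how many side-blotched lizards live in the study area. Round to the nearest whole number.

N ≈ 740

If marked individuals mix randomly, R/C ≈ M/N, giving N ≈ M·C/R.
N = (118 × 138) / 22 = 16284 / 22 ≈ 740.2 → 740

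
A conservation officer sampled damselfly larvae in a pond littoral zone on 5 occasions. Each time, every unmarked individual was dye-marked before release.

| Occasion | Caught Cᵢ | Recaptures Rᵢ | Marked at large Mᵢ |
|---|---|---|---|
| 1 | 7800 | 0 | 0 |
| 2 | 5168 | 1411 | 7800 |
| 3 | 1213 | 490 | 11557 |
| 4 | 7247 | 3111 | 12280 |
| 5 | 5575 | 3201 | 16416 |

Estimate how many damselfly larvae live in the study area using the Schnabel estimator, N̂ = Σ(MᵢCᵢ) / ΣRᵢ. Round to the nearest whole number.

Σ MᵢCᵢ = 0·7800 + 7800·5168 + 11557·1213 + 12280·7247 + 16416·5575 = 0 + 40310400 + 14018641 + 88993160 + 91519200 = 234841401
Σ Rᵢ = 0 + 1411 + 490 + 3111 + 3201 = 8213
N̂ = 234841401 / 8213 ≈ 28593.9 → 28594

N ≈ 28,594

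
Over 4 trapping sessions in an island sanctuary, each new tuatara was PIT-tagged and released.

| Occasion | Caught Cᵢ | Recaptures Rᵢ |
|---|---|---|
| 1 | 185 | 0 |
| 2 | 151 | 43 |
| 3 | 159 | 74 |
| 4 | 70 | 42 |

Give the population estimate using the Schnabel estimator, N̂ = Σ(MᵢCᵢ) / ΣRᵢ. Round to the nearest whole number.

Marked at large before each occasion: Mᵢ = Σⱼ<ᵢ (Cⱼ − Rⱼ) → M1=0, M2=185, M3=293, M4=378
Σ MᵢCᵢ = 0·185 + 185·151 + 293·159 + 378·70 = 0 + 27935 + 46587 + 26460 = 100982
Σ Rᵢ = 0 + 43 + 74 + 42 = 159
N̂ = 100982 / 159 ≈ 635.1 → 635

N ≈ 635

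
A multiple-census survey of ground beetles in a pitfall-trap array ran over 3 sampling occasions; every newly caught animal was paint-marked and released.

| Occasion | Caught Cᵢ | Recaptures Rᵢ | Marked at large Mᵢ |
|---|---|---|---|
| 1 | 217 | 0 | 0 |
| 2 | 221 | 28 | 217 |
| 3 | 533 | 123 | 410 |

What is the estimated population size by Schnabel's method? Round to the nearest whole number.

Σ MᵢCᵢ = 0·217 + 217·221 + 410·533 = 0 + 47957 + 218530 = 266487
Σ Rᵢ = 0 + 28 + 123 = 151
N̂ = 266487 / 151 ≈ 1764.8 → 1765

N ≈ 1765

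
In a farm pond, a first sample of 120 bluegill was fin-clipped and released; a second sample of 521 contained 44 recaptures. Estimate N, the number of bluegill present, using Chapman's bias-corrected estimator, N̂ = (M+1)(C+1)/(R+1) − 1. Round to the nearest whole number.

N ≈ 1403

N̂ = (120+1)(521+1)/(44+1) − 1 = 121·522/45 − 1
= 63162/45 − 1 ≈ 1403.6 − 1 ≈ 1402.6 → 1403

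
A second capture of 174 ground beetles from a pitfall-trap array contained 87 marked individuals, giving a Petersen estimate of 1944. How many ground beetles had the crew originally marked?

M = 972

From N = M·C/R: M = N·R / C = 1944·87 / 174 = 169128 / 174 = 972.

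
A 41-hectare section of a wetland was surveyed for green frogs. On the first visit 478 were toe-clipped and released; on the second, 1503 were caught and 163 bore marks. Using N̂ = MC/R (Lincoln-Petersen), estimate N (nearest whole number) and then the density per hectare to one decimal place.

N̂ = 478·1503/163 = 718434/163 ≈ 4407.6 → 4408
Density = N̂ / area = 4408 / 41 ≈ 107.51 → 107.5 per hectare

density ≈ 107.5 green frogs per hectare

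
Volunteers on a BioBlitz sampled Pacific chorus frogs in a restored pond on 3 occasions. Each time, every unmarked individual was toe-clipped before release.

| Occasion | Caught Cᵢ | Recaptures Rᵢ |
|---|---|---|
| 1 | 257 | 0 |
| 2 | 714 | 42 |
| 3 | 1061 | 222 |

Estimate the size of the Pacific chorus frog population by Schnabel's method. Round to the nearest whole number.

N ≈ 4429

Marked at large before each occasion: Mᵢ = Σⱼ<ᵢ (Cⱼ − Rⱼ) → M1=0, M2=257, M3=929
Σ MᵢCᵢ = 0·257 + 257·714 + 929·1061 = 0 + 183498 + 985669 = 1169167
Σ Rᵢ = 0 + 42 + 222 = 264
N̂ = 1169167 / 264 ≈ 4428.7 → 4429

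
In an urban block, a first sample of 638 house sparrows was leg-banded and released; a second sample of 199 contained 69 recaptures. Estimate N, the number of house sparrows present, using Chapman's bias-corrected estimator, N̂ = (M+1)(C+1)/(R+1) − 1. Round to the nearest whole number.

N ≈ 1825

N̂ = (638+1)(199+1)/(69+1) − 1 = 639·200/70 − 1
= 127800/70 − 1 ≈ 1825.7 − 1 ≈ 1824.7 → 1825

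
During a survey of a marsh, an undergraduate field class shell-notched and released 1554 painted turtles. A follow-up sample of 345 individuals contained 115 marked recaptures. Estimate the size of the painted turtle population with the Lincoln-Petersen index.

N = 4662

N = (1554 × 345) / 115 = 536130 / 115 = 4662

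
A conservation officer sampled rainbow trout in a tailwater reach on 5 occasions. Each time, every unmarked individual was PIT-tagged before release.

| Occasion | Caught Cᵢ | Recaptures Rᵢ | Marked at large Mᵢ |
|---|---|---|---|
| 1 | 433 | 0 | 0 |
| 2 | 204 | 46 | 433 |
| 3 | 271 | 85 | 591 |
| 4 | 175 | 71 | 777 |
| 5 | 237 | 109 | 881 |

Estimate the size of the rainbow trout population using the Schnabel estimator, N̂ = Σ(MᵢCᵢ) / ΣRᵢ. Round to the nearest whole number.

N ≈ 1908

Σ MᵢCᵢ = 0·433 + 433·204 + 591·271 + 777·175 + 881·237 = 0 + 88332 + 160161 + 135975 + 208797 = 593265
Σ Rᵢ = 0 + 46 + 85 + 71 + 109 = 311
N̂ = 593265 / 311 ≈ 1907.6 → 1908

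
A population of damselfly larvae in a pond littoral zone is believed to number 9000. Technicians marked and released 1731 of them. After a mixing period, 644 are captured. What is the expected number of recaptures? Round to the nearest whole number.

expected recaptures ≈ 124

The marked fraction of the population is 1731/9000, so in a sample of 644 expect C·(M/N) marked.
E[R] = 1731 × 644 / 9000 = 1114764 / 9000 ≈ 123.9 → 124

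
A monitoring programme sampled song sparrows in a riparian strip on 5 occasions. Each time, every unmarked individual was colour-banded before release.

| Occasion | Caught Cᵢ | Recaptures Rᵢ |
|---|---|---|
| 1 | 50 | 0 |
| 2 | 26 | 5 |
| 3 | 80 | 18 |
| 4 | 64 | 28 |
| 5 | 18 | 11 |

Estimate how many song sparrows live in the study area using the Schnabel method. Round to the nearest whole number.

Marked at large before each occasion: Mᵢ = Σⱼ<ᵢ (Cⱼ − Rⱼ) → M1=0, M2=50, M3=71, M4=133, M5=169
Σ MᵢCᵢ = 0·50 + 50·26 + 71·80 + 133·64 + 169·18 = 0 + 1300 + 5680 + 8512 + 3042 = 18534
Σ Rᵢ = 0 + 5 + 18 + 28 + 11 = 62
N̂ = 18534 / 62 ≈ 298.9 → 299

N ≈ 299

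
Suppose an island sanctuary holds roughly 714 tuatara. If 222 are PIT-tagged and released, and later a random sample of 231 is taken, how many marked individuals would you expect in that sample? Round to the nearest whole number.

The marked fraction of the population is 222/714, so in a sample of 231 expect C·(M/N) marked.
E[R] = 222 × 231 / 714 = 51282 / 714 ≈ 71.8 → 72

expected recaptures ≈ 72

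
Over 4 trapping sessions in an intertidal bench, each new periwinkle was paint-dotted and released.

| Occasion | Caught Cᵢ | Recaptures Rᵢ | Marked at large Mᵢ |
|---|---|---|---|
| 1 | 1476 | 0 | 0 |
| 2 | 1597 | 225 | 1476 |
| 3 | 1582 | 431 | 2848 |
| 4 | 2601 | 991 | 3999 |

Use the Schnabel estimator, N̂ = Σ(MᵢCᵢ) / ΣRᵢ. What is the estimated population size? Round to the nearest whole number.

N ≈ 10,482

Σ MᵢCᵢ = 0·1476 + 1476·1597 + 2848·1582 + 3999·2601 = 0 + 2357172 + 4505536 + 10401399 = 17264107
Σ Rᵢ = 0 + 225 + 431 + 991 = 1647
N̂ = 17264107 / 1647 ≈ 10482.2 → 10482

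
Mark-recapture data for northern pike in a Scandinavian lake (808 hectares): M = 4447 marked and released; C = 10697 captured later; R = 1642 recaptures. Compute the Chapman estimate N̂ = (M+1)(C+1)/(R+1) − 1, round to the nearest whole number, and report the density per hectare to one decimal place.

N̂ = 4448·10698/1643 − 1 = 47584704/1643 − 1 ≈ 28961.1 → 28961
Density = N̂ / area = 28961 / 808 ≈ 35.84 → 35.8 per hectare

density ≈ 35.8 northern pike per hectare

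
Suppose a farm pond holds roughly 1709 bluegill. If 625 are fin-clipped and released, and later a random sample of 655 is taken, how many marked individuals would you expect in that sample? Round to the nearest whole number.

The marked fraction of the population is 625/1709, so in a sample of 655 expect C·(M/N) marked.
E[R] = 625 × 655 / 1709 = 409375 / 1709 ≈ 239.5 → 240

expected recaptures ≈ 240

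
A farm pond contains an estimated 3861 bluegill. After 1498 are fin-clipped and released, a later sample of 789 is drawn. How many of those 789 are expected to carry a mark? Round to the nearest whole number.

expected recaptures ≈ 306

Expected recaptures E[R] = M·C / N.
E[R] = 1498 × 789 / 3861 = 1181922 / 3861 ≈ 306.1 → 306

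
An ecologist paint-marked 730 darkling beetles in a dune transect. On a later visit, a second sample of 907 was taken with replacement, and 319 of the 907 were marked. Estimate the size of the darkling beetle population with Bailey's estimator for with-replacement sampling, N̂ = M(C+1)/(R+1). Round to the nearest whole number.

N ≈ 2071

N̂ = 730·(907+1)/(319+1) = 730·908/320 = 662840/320 ≈ 2071.4 → 2071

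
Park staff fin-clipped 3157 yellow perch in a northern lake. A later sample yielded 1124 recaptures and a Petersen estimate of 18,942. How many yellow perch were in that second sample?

From N = M·C/R: C = N·R / M = 18942·1124 / 3157 = 21290808 / 3157 = 6744.

C = 6744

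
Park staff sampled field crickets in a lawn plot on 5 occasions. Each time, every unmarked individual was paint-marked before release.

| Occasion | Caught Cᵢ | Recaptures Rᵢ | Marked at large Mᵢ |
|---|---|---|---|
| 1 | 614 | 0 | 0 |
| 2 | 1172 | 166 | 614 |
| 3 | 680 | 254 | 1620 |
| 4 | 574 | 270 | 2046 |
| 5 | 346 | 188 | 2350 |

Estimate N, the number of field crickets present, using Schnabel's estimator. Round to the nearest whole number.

N ≈ 4338

Σ MᵢCᵢ = 0·614 + 614·1172 + 1620·680 + 2046·574 + 2350·346 = 0 + 719608 + 1101600 + 1174404 + 813100 = 3808712
Σ Rᵢ = 0 + 166 + 254 + 270 + 188 = 878
N̂ = 3808712 / 878 ≈ 4337.9 → 4338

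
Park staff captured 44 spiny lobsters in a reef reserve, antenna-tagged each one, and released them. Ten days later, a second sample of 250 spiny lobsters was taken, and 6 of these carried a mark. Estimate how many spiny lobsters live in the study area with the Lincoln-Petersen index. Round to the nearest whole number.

N = (44 × 250) / 6 = 11000 / 6 ≈ 1833.3 → 1833

N ≈ 1833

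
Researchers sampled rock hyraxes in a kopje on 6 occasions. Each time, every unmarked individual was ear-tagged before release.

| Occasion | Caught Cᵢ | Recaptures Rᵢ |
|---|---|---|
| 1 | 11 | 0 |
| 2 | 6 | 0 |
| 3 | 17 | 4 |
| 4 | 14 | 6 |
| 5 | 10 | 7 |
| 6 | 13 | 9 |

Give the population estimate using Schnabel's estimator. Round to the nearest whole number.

N ≈ 65

Marked at large before each occasion: Mᵢ = Σⱼ<ᵢ (Cⱼ − Rⱼ) → M1=0, M2=11, M3=17, M4=30, M5=38, M6=41
Σ MᵢCᵢ = 0·11 + 11·6 + 17·17 + 30·14 + 38·10 + 41·13 = 0 + 66 + 289 + 420 + 380 + 533 = 1688
Σ Rᵢ = 0 + 0 + 4 + 6 + 7 + 9 = 26
N̂ = 1688 / 26 ≈ 64.9 → 65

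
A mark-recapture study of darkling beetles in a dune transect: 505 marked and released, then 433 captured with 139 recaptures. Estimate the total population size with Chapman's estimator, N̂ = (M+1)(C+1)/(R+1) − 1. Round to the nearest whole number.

N ≈ 1568

N̂ = (505+1)(433+1)/(139+1) − 1 = 506·434/140 − 1
= 219604/140 − 1 ≈ 1568.6 − 1 ≈ 1567.6 → 1568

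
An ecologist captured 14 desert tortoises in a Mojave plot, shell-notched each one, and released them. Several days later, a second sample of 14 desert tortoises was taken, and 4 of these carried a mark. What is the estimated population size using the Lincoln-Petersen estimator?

N = 49

The marked fraction in the recapture sample should equal the marked fraction in the population: 4/14 = 14/N.
N = (14 × 14) / 4 = 196 / 4 = 49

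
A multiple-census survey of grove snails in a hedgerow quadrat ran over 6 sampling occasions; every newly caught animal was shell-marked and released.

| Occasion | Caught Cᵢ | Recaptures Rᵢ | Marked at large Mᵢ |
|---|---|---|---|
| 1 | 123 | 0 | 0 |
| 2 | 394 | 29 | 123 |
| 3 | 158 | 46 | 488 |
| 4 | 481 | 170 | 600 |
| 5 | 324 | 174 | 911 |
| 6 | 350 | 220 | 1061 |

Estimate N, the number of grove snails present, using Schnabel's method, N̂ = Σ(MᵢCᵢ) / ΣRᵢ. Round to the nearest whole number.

N ≈ 1691

Σ MᵢCᵢ = 0·123 + 123·394 + 488·158 + 600·481 + 911·324 + 1061·350 = 0 + 48462 + 77104 + 288600 + 295164 + 371350 = 1080680
Σ Rᵢ = 0 + 29 + 46 + 170 + 174 + 220 = 639
N̂ = 1080680 / 639 ≈ 1691.2 → 1691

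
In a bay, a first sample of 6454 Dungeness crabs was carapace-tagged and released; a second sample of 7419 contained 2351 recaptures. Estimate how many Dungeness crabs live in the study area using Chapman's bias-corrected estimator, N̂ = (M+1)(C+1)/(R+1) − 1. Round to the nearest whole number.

N ≈ 20,363

N̂ = (6454+1)(7419+1)/(2351+1) − 1 = 6455·7420/2352 − 1
= 47896100/2352 − 1 ≈ 20364.0 − 1 ≈ 20363.0 → 20363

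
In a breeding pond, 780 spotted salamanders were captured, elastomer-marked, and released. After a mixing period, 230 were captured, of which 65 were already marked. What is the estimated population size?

N = 2760

The marked fraction in the recapture sample should equal the marked fraction in the population: 65/230 = 780/N.
N = (780 × 230) / 65 = 179400 / 65 = 2760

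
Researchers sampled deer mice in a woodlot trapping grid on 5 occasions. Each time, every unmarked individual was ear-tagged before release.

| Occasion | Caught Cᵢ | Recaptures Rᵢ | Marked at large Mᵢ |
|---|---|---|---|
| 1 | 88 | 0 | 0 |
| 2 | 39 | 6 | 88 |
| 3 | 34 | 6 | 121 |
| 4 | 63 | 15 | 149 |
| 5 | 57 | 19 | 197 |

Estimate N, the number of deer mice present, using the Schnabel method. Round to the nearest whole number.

Σ MᵢCᵢ = 0·88 + 88·39 + 121·34 + 149·63 + 197·57 = 0 + 3432 + 4114 + 9387 + 11229 = 28162
Σ Rᵢ = 0 + 6 + 6 + 15 + 19 = 46
N̂ = 28162 / 46 ≈ 612.2 → 612

N ≈ 612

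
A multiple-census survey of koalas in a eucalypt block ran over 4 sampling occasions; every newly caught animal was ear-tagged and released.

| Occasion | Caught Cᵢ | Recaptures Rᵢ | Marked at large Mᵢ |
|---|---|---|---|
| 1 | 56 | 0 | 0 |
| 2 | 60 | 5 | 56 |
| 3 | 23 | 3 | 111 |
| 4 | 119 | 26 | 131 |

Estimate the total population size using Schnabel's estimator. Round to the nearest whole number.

Σ MᵢCᵢ = 0·56 + 56·60 + 111·23 + 131·119 = 0 + 3360 + 2553 + 15589 = 21502
Σ Rᵢ = 0 + 5 + 3 + 26 = 34
N̂ = 21502 / 34 ≈ 632.4 → 632

N ≈ 632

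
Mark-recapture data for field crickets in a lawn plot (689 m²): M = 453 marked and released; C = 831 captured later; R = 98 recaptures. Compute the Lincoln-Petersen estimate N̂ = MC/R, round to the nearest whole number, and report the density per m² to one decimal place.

N̂ = 453·831/98 = 376443/98 ≈ 3841.3 → 3841
Density = N̂ / area = 3841 / 689 ≈ 5.57 → 5.6 per m²

density ≈ 5.6 field crickets per m²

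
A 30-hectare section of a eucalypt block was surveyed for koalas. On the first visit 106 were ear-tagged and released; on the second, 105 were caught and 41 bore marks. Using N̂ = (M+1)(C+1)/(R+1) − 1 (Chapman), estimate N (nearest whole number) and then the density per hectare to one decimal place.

density ≈ 9.0 koalas per hectare

N̂ = 107·106/42 − 1 = 11342/42 − 1 ≈ 269.0 → 269
Density = N̂ / area = 269 / 30 ≈ 8.97 → 9.0 per hectare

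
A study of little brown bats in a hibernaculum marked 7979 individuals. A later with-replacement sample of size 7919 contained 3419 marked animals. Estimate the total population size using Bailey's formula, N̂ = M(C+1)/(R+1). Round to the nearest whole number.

N ≈ 18,478

N̂ = 7979·(7919+1)/(3419+1) = 7979·7920/3420 = 63193680/3420 ≈ 18477.7 → 18478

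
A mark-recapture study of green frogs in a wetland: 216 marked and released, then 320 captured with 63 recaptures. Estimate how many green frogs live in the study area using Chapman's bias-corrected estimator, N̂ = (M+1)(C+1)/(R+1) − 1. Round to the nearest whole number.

N̂ = (216+1)(320+1)/(63+1) − 1 = 217·321/64 − 1
= 69657/64 − 1 ≈ 1088.4 − 1 ≈ 1087.4 → 1087

N ≈ 1087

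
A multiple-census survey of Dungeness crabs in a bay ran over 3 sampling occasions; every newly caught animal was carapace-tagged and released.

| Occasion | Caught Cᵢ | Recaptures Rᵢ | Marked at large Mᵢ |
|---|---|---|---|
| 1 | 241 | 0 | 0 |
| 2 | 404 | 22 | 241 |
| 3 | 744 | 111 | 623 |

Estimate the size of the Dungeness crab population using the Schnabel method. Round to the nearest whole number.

Σ MᵢCᵢ = 0·241 + 241·404 + 623·744 = 0 + 97364 + 463512 = 560876
Σ Rᵢ = 0 + 22 + 111 = 133
N̂ = 560876 / 133 ≈ 4217.1 → 4217

N ≈ 4217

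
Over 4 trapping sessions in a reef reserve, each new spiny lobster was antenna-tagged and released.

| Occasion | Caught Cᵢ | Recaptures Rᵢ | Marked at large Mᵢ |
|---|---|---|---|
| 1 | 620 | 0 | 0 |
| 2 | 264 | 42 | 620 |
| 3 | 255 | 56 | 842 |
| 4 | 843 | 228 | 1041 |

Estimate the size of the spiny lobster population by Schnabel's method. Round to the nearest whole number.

Σ MᵢCᵢ = 0·620 + 620·264 + 842·255 + 1041·843 = 0 + 163680 + 214710 + 877563 = 1255953
Σ Rᵢ = 0 + 42 + 56 + 228 = 326
N̂ = 1255953 / 326 ≈ 3852.6 → 3853

N ≈ 3853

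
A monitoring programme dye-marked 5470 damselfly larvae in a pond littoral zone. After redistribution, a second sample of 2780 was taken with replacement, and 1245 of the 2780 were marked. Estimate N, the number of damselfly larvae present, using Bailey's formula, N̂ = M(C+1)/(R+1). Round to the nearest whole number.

N̂ = 5470·(2780+1)/(1245+1) = 5470·2781/1246 = 15212070/1246 ≈ 12208.7 → 12209

N ≈ 12,209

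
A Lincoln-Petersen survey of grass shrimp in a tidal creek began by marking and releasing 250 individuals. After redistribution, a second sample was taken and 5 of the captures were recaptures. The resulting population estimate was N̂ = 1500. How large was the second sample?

From N = M·C/R: C = N·R / M = 1500·5 / 250 = 7500 / 250 = 30.

C = 30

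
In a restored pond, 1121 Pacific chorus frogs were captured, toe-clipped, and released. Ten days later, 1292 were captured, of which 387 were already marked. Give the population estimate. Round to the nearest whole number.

If marked individuals mix randomly, R/C ≈ M/N, giving N ≈ M·C/R.
N = (1121 × 1292) / 387 = 1448332 / 387 ≈ 3742.46 → 3742

N ≈ 3742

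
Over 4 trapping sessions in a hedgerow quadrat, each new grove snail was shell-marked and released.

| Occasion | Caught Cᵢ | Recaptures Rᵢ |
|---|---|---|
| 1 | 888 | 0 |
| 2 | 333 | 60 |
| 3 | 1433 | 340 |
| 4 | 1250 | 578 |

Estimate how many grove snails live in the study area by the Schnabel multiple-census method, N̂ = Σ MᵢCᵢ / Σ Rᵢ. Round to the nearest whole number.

Marked at large before each occasion: Mᵢ = Σⱼ<ᵢ (Cⱼ − Rⱼ) → M1=0, M2=888, M3=1161, M4=2254
Σ MᵢCᵢ = 0·888 + 888·333 + 1161·1433 + 2254·1250 = 0 + 295704 + 1663713 + 2817500 = 4776917
Σ Rᵢ = 0 + 60 + 340 + 578 = 978
N̂ = 4776917 / 978 ≈ 4884.4 → 4884

N ≈ 4884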